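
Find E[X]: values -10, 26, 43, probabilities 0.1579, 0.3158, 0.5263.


E[X] = -10*0.1579 + 26*0.3158 + 43*0.5263
= -1.5790 + 8.2108 + 22.6309
= 29.2627

E[X] = 29.2627


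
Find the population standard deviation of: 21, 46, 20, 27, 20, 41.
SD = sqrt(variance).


Mean = 29.1667
Variance = 110.4722
SD = sqrt(110.4722) = 10.5106

SD = 10.5106


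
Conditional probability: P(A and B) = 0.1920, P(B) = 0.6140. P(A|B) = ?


P(A|B) = 0.1920/0.6140 = 0.3127

P(A|B) = 0.3127


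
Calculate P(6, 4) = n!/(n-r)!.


P(6,4) = 6!/2!
= 720/2
= 360

P(6,4) = 360


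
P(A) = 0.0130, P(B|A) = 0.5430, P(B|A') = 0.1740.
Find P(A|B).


P(B) = P(B|A)*P(A) + P(B|A')*P(A')
= 0.5430*0.0130 + 0.1740*0.9870
= 0.007059 + 0.171738 = 0.178797
P(A|B) = 0.007059/0.178797 = 0.0395

P(A|B) = 0.0395


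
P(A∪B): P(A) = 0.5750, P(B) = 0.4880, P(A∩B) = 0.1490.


P(A∪B) = 0.5750 + 0.4880 - 0.1490
= 1.0630 - 0.1490
= 0.9140

P(A∪B) = 0.9140


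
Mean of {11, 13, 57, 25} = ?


Sum = 11 + 13 + 57 + 25 = 106
n = 4
Mean = 106/4 = 26.5000

Mean = 26.5000


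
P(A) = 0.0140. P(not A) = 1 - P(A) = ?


P(not A) = 1 - 0.0140 = 0.9860

P(not A) = 0.9860


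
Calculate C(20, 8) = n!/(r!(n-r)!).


C(20,8) = 20!/(8! × 12!)
= 2432902008176640000/(40320 × 479001600)
= 125970

C(20,8) = 125970


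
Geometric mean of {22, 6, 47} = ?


Product = 22 × 6 × 47 = 6204
GM = 6204^(1/3) = 18.3749

GM = 18.3749


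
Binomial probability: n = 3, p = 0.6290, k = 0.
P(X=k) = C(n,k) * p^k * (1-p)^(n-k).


C(3,0) = 1
p^0 = 1.000000
(1-p)^3 = 0.051065
P = 1 * 1.000000 * 0.051065 = 0.0511

P(X=0) = 0.0511


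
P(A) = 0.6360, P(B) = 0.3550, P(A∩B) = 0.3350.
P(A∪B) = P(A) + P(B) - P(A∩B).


P(A∪B) = 0.6360 + 0.3550 - 0.3350
= 0.9910 - 0.3350
= 0.6560

P(A∪B) = 0.6560


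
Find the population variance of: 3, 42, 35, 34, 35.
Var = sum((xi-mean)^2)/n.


Mean = 29.8000
Squared deviations: 718.2400, 148.8400, 27.0400, 17.6400, 27.0400
Sum = 938.8000
Variance = 938.8000/5 = 187.7600

Variance = 187.7600


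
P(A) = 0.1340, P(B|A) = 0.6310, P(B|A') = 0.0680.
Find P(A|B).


P(B) = P(B|A)*P(A) + P(B|A')*P(A')
= 0.6310*0.1340 + 0.0680*0.8660
= 0.084554 + 0.058888 = 0.143442
P(A|B) = 0.084554/0.143442 = 0.5895

P(A|B) = 0.5895


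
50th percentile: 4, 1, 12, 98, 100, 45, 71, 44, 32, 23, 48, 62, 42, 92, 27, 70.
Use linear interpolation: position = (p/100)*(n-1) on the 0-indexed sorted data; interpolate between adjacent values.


Sorted: 1, 4, 12, 23, 27, 32, 42, 44, 45, 48, 62, 70, 71, 92, 98, 100
n = 16
Index = 50/100 * 15 = 7.5000
Lower = data[7] = 44, Upper = data[8] = 45
P50 = 44 + 0.5000*(1) = 44.5000

P50 = 44.5000


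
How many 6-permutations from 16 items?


P(16,6) = 16!/10!
= 20922789888000/3628800
= 5765760

P(16,6) = 5765760


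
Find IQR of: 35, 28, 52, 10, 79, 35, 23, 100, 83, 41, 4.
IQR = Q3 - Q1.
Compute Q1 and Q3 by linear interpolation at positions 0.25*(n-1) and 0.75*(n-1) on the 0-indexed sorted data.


Sorted: 4, 10, 23, 28, 35, 35, 41, 52, 79, 83, 100
Q1 (25th %ile) = 25.5000
Q3 (75th %ile) = 65.5000
IQR = 65.5000 - 25.5000 = 40.0000

IQR = 40.0000


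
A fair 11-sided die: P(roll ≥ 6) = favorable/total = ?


Favorable outcomes (roll ≥ 6): 6
Total outcomes = 11
P = 6/11 = 0.5455

P = 0.5455


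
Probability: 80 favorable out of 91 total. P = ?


P = 80/91 = 0.8791

P = 0.8791


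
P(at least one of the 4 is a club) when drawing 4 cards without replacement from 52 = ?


P(at least one) = 1 - P(none)
P(none) = (39/52) × (38/51) × (37/50) × (36/49) = 0.303818
P(at least one) = 1 - 0.303818 = 0.6962

P = 0.6962


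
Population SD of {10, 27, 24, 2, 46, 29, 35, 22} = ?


Mean = 24.3750
Variance = 165.2344
SD = sqrt(165.2344) = 12.8544

SD = 12.8544


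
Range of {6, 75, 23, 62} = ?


Max = 75, Min = 6
Range = 75 - 6 = 69

Range = 69


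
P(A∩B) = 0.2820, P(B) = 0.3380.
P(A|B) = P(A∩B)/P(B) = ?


P(A|B) = 0.2820/0.3380 = 0.8343

P(A|B) = 0.8343


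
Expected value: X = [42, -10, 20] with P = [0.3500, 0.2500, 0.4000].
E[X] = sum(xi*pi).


E[X] = 42*0.3500 - 10*0.2500 + 20*0.4000
= 14.7000 - 2.5000 + 8.0000
= 20.2000

E[X] = 20.2000


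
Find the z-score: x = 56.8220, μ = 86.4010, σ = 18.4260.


z = (56.8220 - 86.4010)/18.4260
= -29.5790/18.4260
= -1.6053

z = -1.6053


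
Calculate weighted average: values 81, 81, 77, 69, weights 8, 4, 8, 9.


Numerator = 81*8 + 81*4 + 77*8 + 69*9 = 2209
Denominator = 8 + 4 + 8 + 9 = 29
WM = 2209/29 = 76.1724

WM = 76.1724


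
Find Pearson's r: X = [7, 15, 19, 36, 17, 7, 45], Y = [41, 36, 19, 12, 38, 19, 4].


Mean X = 20.8571, Mean Y = 24.1429
SD X = 13.356952, SD Y = 13.217181
Cov = -135.122449
r = -135.122449/(13.356952*13.217181) = -0.7654

r = -0.7654


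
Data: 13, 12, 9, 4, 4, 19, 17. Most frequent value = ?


Frequencies: 4:2, 9:1, 12:1, 13:1, 17:1, 19:1
Max frequency = 2
Mode = 4

Mode = 4


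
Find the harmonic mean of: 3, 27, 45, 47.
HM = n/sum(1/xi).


Sum of reciprocals = 1/3 + 1/27 + 1/45 + 1/47 = 0.413869
HM = 4/0.413869 = 9.6649

HM = 9.6649


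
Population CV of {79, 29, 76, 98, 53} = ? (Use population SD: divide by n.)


Mean = 67.0000
SD = 23.7739
CV = (23.7739/67.0000)*100 = 35.4835%

CV = 35.4835%


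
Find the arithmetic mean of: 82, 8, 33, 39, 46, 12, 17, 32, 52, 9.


Sum = 82 + 8 + 33 + 39 + 46 + 12 + 17 + 32 + 52 + 9 = 330
n = 10
Mean = 330/10 = 33.0000

Mean = 33.0000


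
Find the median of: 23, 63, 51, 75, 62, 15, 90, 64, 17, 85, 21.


Sorted: 15, 17, 21, 23, 51, 62, 63, 64, 75, 85, 90
n = 11 (odd)
Middle value = 62

Median = 62


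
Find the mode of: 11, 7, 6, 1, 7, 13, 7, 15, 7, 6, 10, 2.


Frequencies: 1:1, 2:1, 6:2, 7:4, 10:1, 11:1, 13:1, 15:1
Max frequency = 4
Mode = 7

Mode = 7


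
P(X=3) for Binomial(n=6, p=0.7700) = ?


C(6,3) = 20
p^3 = 0.456533
(1-p)^3 = 0.012167
P = 20 * 0.456533 * 0.012167 = 0.1111

P(X=3) = 0.1111


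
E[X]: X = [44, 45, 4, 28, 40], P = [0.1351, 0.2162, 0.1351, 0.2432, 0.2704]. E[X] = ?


E[X] = 44*0.1351 + 45*0.2162 + 4*0.1351 + 28*0.2432 + 40*0.2704
= 5.9444 + 9.7290 + 0.5404 + 6.8096 + 10.8160
= 33.8394

E[X] = 33.8394


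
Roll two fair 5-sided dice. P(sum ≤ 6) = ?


Total outcomes = 5×5 = 25
Favorable (sum ≤ 6): 15
P = 15/25 = 0.6000

P = 0.6000


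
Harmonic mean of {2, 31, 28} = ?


Sum of reciprocals = 1/2 + 1/31 + 1/28 = 0.567972
HM = 3/0.567972 = 5.2819

HM = 5.2819


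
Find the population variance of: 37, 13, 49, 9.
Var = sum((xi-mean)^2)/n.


Mean = 27.0000
Squared deviations: 100.0000, 196.0000, 484.0000, 324.0000
Sum = 1104.0000
Variance = 1104.0000/4 = 276.0000

Variance = 276.0000


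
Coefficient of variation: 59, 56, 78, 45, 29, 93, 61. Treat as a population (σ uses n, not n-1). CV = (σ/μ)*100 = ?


Mean = 60.1429
SD = 19.3349
CV = (19.3349/60.1429)*100 = 32.1482%

CV = 32.1482%


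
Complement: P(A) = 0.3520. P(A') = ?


P(not A) = 1 - 0.3520 = 0.6480

P(not A) = 0.6480


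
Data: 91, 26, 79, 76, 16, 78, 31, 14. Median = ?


Sorted: 14, 16, 26, 31, 76, 78, 79, 91
n = 8 (even)
Middle values: 31 and 76
Median = (31+76)/2 = 53.5000

Median = 53.5000


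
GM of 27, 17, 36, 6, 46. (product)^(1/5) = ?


Product = 27 × 17 × 36 × 6 × 46 = 4560624
GM = 4560624^(1/5) = 21.4687

GM = 21.4687


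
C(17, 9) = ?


C(17,9) = 17!/(9! × 8!)
= 355687428096000/(362880 × 40320)
= 24310

C(17,9) = 24310


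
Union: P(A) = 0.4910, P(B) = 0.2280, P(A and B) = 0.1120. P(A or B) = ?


P(A∪B) = 0.4910 + 0.2280 - 0.1120
= 0.7190 - 0.1120
= 0.6070

P(A∪B) = 0.6070


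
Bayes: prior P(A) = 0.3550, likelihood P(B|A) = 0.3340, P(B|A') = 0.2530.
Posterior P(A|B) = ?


P(B) = P(B|A)*P(A) + P(B|A')*P(A')
= 0.3340*0.3550 + 0.2530*0.6450
= 0.118570 + 0.163185 = 0.281755
P(A|B) = 0.118570/0.281755 = 0.4208

P(A|B) = 0.4208


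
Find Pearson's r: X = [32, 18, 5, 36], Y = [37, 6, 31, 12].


Mean X = 22.7500, Mean Y = 21.5000
SD X = 12.234684, SD Y = 12.854960
Cov = -19.375000
r = -19.375000/(12.234684*12.854960) = -0.1232

r = -0.1232


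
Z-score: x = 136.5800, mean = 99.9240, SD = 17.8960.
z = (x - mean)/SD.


z = (136.5800 - 99.9240)/17.8960
= 36.6560/17.8960
= 2.0483

z = 2.0483


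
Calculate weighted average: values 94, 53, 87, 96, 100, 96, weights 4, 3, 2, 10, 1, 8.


Numerator = 94*4 + 53*3 + 87*2 + 96*10 + 100*1 + 96*8 = 2537
Denominator = 4 + 3 + 2 + 10 + 1 + 8 = 28
WM = 2537/28 = 90.6071

WM = 90.6071


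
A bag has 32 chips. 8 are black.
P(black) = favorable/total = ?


P = 8/32 = 0.2500

P = 0.2500


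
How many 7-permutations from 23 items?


P(23,7) = 23!/16!
= 25852016738884976640000/20922789888000
= 1235591280

P(23,7) = 1235591280


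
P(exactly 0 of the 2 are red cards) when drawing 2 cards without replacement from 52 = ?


Hypergeometric: P(X=0) = C(26,0)·C(26,2) / C(52,2)
= 1 × 325 / 1326
= 325/1326 = 0.2451

P = 0.2451


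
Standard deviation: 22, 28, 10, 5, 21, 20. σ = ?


Mean = 17.6667
Variance = 60.2222
SD = sqrt(60.2222) = 7.7603

SD = 7.7603


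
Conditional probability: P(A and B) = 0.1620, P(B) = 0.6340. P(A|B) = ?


P(A|B) = 0.1620/0.6340 = 0.2555

P(A|B) = 0.2555


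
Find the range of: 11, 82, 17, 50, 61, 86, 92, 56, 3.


Max = 92, Min = 3
Range = 92 - 3 = 89

Range = 89


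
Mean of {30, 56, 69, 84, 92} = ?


Sum = 30 + 56 + 69 + 84 + 92 = 331
n = 5
Mean = 331/5 = 66.2000

Mean = 66.2000


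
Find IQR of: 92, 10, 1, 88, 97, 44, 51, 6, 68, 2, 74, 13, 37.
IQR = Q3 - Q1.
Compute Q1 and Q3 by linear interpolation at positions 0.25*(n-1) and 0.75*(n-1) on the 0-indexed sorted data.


Sorted: 1, 2, 6, 10, 13, 37, 44, 51, 68, 74, 88, 92, 97
Q1 (25th %ile) = 10.0000
Q3 (75th %ile) = 74.0000
IQR = 74.0000 - 10.0000 = 64.0000

IQR = 64.0000


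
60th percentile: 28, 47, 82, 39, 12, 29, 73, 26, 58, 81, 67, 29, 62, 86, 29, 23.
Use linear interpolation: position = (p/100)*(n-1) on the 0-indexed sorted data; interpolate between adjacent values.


Sorted: 12, 23, 26, 28, 29, 29, 29, 39, 47, 58, 62, 67, 73, 81, 82, 86
n = 16
Index = 60/100 * 15 = 9.0000
Lower = data[9] = 58, Upper = data[10] = 62
P60 = 58 + 0*(4) = 58.0000

P60 = 58.0000


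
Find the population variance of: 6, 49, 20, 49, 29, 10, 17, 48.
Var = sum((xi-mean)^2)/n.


Mean = 28.5000
Squared deviations: 506.2500, 420.2500, 72.2500, 420.2500, 0.2500, 342.2500, 132.2500, 380.2500
Sum = 2274.0000
Variance = 2274.0000/8 = 284.2500

Variance = 284.2500


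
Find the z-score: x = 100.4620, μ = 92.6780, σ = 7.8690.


z = (100.4620 - 92.6780)/7.8690
= 7.7840/7.8690
= 0.9892

z = 0.9892


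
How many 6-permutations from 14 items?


P(14,6) = 14!/8!
= 87178291200/40320
= 2162160

P(14,6) = 2162160


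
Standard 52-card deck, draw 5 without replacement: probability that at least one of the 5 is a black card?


P(at least one) = 1 - P(none)
P(none) = (26/52) × (25/51) × (24/50) × (23/49) × (22/48) = 0.025310
P(at least one) = 1 - 0.025310 = 0.9747

P = 0.9747


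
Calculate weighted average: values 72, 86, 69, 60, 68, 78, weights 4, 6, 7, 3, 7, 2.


Numerator = 72*4 + 86*6 + 69*7 + 60*3 + 68*7 + 78*2 = 2099
Denominator = 4 + 6 + 7 + 3 + 7 + 2 = 29
WM = 2099/29 = 72.3793

WM = 72.3793


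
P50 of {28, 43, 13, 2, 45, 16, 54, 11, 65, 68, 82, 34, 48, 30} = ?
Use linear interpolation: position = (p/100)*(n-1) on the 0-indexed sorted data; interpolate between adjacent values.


Sorted: 2, 11, 13, 16, 28, 30, 34, 43, 45, 48, 54, 65, 68, 82
n = 14
Index = 50/100 * 13 = 6.5000
Lower = data[6] = 34, Upper = data[7] = 43
P50 = 34 + 0.5000*(9) = 38.5000

P50 = 38.5000


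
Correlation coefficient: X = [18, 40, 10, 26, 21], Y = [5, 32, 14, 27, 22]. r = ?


Mean X = 23.0000, Mean Y = 20.0000
SD X = 9.959920, SD Y = 9.570789
Cov = 74.800000
r = 74.800000/(9.959920*9.570789) = 0.7847

r = 0.7847


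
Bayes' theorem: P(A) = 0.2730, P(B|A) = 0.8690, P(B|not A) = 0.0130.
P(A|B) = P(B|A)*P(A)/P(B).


P(B) = P(B|A)*P(A) + P(B|A')*P(A')
= 0.8690*0.2730 + 0.0130*0.7270
= 0.237237 + 0.009451 = 0.246688
P(A|B) = 0.237237/0.246688 = 0.9617

P(A|B) = 0.9617


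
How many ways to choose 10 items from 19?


C(19,10) = 19!/(10! × 9!)
= 121645100408832000/(3628800 × 362880)
= 92378

C(19,10) = 92378


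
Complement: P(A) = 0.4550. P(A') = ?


P(not A) = 1 - 0.4550 = 0.5450

P(not A) = 0.5450


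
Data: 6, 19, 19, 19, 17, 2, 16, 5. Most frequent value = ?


Frequencies: 2:1, 5:1, 6:1, 16:1, 17:1, 19:3
Max frequency = 3
Mode = 19

Mode = 19


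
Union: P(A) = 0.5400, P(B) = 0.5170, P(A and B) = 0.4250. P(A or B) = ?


P(A∪B) = 0.5400 + 0.5170 - 0.4250
= 1.0570 - 0.4250
= 0.6320

P(A∪B) = 0.6320


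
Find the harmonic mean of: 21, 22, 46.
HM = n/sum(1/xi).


Sum of reciprocals = 1/21 + 1/22 + 1/46 = 0.114813
HM = 3/0.114813 = 26.1295

HM = 26.1295


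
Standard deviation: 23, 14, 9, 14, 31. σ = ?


Mean = 18.2000
Variance = 61.3600
SD = sqrt(61.3600) = 7.8333

SD = 7.8333


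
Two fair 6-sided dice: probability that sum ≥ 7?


Total outcomes = 6×6 = 36
Favorable (sum ≥ 7): 21
P = 21/36 = 0.5833

P = 0.5833


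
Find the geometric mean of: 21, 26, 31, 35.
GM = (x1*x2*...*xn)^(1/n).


Product = 21 × 26 × 31 × 35 = 592410
GM = 592410^(1/4) = 27.7431

GM = 27.7431


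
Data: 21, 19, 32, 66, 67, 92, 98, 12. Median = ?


Sorted: 12, 19, 21, 32, 66, 67, 92, 98
n = 8 (even)
Middle values: 32 and 66
Median = (32+66)/2 = 49.0000

Median = 49.0000


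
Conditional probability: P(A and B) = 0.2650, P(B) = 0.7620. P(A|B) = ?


P(A|B) = 0.2650/0.7620 = 0.3478

P(A|B) = 0.3478


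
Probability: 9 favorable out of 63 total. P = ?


P = 9/63 = 0.1429

P = 0.1429


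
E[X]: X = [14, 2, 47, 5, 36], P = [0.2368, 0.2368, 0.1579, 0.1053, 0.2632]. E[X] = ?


E[X] = 14*0.2368 + 2*0.2368 + 47*0.1579 + 5*0.1053 + 36*0.2632
= 3.3152 + 0.4736 + 7.4213 + 0.5265 + 9.4752
= 21.2118

E[X] = 21.2118


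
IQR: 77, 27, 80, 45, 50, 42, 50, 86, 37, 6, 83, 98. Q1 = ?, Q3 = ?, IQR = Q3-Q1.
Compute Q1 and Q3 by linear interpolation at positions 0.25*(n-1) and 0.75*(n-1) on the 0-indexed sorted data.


Sorted: 6, 27, 37, 42, 45, 50, 50, 77, 80, 83, 86, 98
Q1 (25th %ile) = 40.7500
Q3 (75th %ile) = 80.7500
IQR = 80.7500 - 40.7500 = 40.0000

IQR = 40.0000


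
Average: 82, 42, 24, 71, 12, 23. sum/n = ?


Sum = 82 + 42 + 24 + 71 + 12 + 23 = 254
n = 6
Mean = 254/6 = 42.3333

Mean = 42.3333


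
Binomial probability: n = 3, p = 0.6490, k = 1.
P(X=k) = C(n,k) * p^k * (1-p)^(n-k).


C(3,1) = 3
p^1 = 0.649000
(1-p)^2 = 0.123201
P = 3 * 0.649000 * 0.123201 = 0.2399

P(X=1) = 0.2399


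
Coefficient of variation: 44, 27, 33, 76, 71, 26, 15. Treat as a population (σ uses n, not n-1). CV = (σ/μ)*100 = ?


Mean = 41.7143
SD = 21.6842
CV = (21.6842/41.7143)*100 = 51.9826%

CV = 51.9826%


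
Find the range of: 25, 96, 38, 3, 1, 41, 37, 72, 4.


Max = 96, Min = 1
Range = 96 - 1 = 95

Range = 95


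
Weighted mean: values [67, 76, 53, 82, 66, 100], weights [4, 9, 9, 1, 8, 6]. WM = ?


Numerator = 67*4 + 76*9 + 53*9 + 82*1 + 66*8 + 100*6 = 2639
Denominator = 4 + 9 + 9 + 1 + 8 + 6 = 37
WM = 2639/37 = 71.3243

WM = 71.3243


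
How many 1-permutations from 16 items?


P(16,1) = 16!/15!
= 20922789888000/1307674368000
= 16

P(16,1) = 16


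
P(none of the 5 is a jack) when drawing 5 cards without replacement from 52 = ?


P(no jacks) = (48/52) × (47/51) × (46/50) × (45/49) × (44/48)
= 0.6588

P = 0.6588


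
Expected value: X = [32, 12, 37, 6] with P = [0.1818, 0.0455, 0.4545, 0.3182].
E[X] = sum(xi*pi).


E[X] = 32*0.1818 + 12*0.0455 + 37*0.4545 + 6*0.3182
= 5.8176 + 0.5460 + 16.8165 + 1.9092
= 25.0893

E[X] = 25.0893


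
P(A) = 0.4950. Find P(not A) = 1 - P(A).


P(not A) = 1 - 0.4950 = 0.5050

P(not A) = 0.5050


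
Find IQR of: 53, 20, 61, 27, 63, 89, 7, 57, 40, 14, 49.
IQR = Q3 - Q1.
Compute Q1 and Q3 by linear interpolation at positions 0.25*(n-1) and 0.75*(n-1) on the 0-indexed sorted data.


Sorted: 7, 14, 20, 27, 40, 49, 53, 57, 61, 63, 89
Q1 (25th %ile) = 23.5000
Q3 (75th %ile) = 59.0000
IQR = 59.0000 - 23.5000 = 35.5000

IQR = 35.5000


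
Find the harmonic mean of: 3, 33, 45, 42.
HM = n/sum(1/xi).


Sum of reciprocals = 1/3 + 1/33 + 1/45 + 1/42 = 0.409668
HM = 4/0.409668 = 9.7640

HM = 9.7640


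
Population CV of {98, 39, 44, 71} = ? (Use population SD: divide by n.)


Mean = 63.0000
SD = 23.5903
CV = (23.5903/63.0000)*100 = 37.4448%

CV = 37.4448%


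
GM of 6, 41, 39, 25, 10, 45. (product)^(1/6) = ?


Product = 6 × 41 × 39 × 25 × 10 × 45 = 107932500
GM = 107932500^(1/6) = 21.8202

GM = 21.8202


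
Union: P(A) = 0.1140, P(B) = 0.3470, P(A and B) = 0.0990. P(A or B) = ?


P(A∪B) = 0.1140 + 0.3470 - 0.0990
= 0.4610 - 0.0990
= 0.3620

P(A∪B) = 0.3620


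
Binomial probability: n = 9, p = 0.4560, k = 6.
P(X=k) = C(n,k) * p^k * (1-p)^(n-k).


C(9,6) = 84
p^6 = 0.008991
(1-p)^3 = 0.160989
P = 84 * 0.008991 * 0.160989 = 0.1216

P(X=6) = 0.1216


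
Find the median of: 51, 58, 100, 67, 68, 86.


Sorted: 51, 58, 67, 68, 86, 100
n = 6 (even)
Middle values: 67 and 68
Median = (67+68)/2 = 67.5000

Median = 67.5000


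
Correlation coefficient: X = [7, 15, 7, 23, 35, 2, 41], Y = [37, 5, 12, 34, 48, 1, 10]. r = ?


Mean X = 18.5714, Mean Y = 21.0000
SD X = 13.875540, SD Y = 16.953719
Cov = 80.285714
r = 80.285714/(13.875540*16.953719) = 0.3413

r = 0.3413


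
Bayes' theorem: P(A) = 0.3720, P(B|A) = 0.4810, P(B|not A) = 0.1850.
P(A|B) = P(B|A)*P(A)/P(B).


P(B) = P(B|A)*P(A) + P(B|A')*P(A')
= 0.4810*0.3720 + 0.1850*0.6280
= 0.178932 + 0.116180 = 0.295112
P(A|B) = 0.178932/0.295112 = 0.6063

P(A|B) = 0.6063


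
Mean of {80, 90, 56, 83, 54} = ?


Sum = 80 + 90 + 56 + 83 + 54 = 363
n = 5
Mean = 363/5 = 72.6000

Mean = 72.6000


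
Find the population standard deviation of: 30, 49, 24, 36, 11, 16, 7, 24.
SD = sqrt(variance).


Mean = 24.6250
Variance = 165.4844
SD = sqrt(165.4844) = 12.8641

SD = 12.8641


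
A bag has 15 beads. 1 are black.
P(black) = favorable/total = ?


P = 1/15 = 0.0667

P = 0.0667


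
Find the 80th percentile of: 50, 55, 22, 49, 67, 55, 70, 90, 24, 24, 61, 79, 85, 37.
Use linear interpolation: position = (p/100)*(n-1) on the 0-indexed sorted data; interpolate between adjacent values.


Sorted: 22, 24, 24, 37, 49, 50, 55, 55, 61, 67, 70, 79, 85, 90
n = 14
Index = 80/100 * 13 = 10.4000
Lower = data[10] = 70, Upper = data[11] = 79
P80 = 70 + 0.4000*(9) = 73.6000

P80 = 73.6000


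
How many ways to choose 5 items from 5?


C(5,5) = 5!/(5! × 0!)
= 120/(120 × 1)
= 1

C(5,5) = 1


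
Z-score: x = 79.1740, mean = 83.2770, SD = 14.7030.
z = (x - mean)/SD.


z = (79.1740 - 83.2770)/14.7030
= -4.1030/14.7030
= -0.2791

z = -0.2791


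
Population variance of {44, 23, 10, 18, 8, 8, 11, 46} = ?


Mean = 21.0000
Squared deviations: 529.0000, 4.0000, 121.0000, 9.0000, 169.0000, 169.0000, 100.0000, 625.0000
Sum = 1726.0000
Variance = 1726.0000/8 = 215.7500

Variance = 215.7500


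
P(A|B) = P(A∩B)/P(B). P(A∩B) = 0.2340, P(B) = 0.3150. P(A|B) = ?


P(A|B) = 0.2340/0.3150 = 0.7429

P(A|B) = 0.7429


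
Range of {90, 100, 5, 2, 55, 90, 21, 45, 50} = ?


Max = 100, Min = 2
Range = 100 - 2 = 98

Range = 98


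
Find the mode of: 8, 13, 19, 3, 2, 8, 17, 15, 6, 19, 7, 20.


Frequencies: 2:1, 3:1, 6:1, 7:1, 8:2, 13:1, 15:1, 17:1, 19:2, 20:1
Max frequency = 2
Mode = 8, 19

Mode = 8, 19


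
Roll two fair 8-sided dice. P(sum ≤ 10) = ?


Total outcomes = 8×8 = 64
Favorable (sum ≤ 10): 43
P = 43/64 = 0.6719

P = 0.6719


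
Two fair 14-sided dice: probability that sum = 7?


Total outcomes = 14×14 = 196
Favorable (sum = 7): 6
P = 6/196 = 0.0306

P = 0.0306


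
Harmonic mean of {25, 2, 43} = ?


Sum of reciprocals = 1/25 + 1/2 + 1/43 = 0.563256
HM = 3/0.563256 = 5.3262

HM = 5.3262


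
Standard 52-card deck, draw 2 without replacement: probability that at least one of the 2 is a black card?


P(at least one) = 1 - P(none)
P(none) = (26/52) × (25/51) = 0.245098
P(at least one) = 1 - 0.245098 = 0.7549

P = 0.7549


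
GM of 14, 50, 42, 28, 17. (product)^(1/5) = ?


Product = 14 × 50 × 42 × 28 × 17 = 13994400
GM = 13994400^(1/5) = 26.8652

GM = 26.8652


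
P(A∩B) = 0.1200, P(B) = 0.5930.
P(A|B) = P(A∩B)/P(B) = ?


P(A|B) = 0.1200/0.5930 = 0.2024

P(A|B) = 0.2024


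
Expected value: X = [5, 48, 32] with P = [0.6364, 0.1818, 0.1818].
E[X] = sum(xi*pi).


E[X] = 5*0.6364 + 48*0.1818 + 32*0.1818
= 3.1820 + 8.7264 + 5.8176
= 17.7260

E[X] = 17.7260


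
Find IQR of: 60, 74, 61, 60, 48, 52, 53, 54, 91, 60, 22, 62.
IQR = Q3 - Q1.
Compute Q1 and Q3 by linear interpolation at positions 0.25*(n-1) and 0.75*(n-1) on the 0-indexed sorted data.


Sorted: 22, 48, 52, 53, 54, 60, 60, 60, 61, 62, 74, 91
Q1 (25th %ile) = 52.7500
Q3 (75th %ile) = 61.2500
IQR = 61.2500 - 52.7500 = 8.5000

IQR = 8.5000


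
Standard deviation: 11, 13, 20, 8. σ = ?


Mean = 13.0000
Variance = 19.5000
SD = sqrt(19.5000) = 4.4159

SD = 4.4159


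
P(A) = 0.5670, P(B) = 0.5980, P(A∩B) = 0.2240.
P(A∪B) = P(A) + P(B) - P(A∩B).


P(A∪B) = 0.5670 + 0.5980 - 0.2240
= 1.1650 - 0.2240
= 0.9410

P(A∪B) = 0.9410


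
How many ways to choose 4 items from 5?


C(5,4) = 5!/(4! × 1!)
= 120/(24 × 1)
= 5

C(5,4) = 5


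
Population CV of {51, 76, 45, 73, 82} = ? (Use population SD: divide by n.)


Mean = 65.4000
SD = 14.6233
CV = (14.6233/65.4000)*100 = 22.3597%

CV = 22.3597%


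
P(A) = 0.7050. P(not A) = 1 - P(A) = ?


P(not A) = 1 - 0.7050 = 0.2950

P(not A) = 0.2950


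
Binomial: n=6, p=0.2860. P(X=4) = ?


C(6,4) = 15
p^4 = 0.006691
(1-p)^2 = 0.509796
P = 15 * 0.006691 * 0.509796 = 0.0512

P(X=4) = 0.0512


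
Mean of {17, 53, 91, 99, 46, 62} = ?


Sum = 17 + 53 + 91 + 99 + 46 + 62 = 368
n = 6
Mean = 368/6 = 61.3333

Mean = 61.3333


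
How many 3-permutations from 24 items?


P(24,3) = 24!/21!
= 620448401733239439360000/51090942171709440000
= 12144

P(24,3) = 12144


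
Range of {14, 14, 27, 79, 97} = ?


Max = 97, Min = 14
Range = 97 - 14 = 83

Range = 83


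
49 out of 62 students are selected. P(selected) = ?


P = 49/62 = 0.7903

P = 0.7903


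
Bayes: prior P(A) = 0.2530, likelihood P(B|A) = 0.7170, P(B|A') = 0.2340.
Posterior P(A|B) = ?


P(B) = P(B|A)*P(A) + P(B|A')*P(A')
= 0.7170*0.2530 + 0.2340*0.7470
= 0.181401 + 0.174798 = 0.356199
P(A|B) = 0.181401/0.356199 = 0.5093

P(A|B) = 0.5093


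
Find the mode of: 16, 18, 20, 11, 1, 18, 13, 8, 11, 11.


Frequencies: 1:1, 8:1, 11:3, 13:1, 16:1, 18:2, 20:1
Max frequency = 3
Mode = 11

Mode = 11


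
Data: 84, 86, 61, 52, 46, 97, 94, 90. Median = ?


Sorted: 46, 52, 61, 84, 86, 90, 94, 97
n = 8 (even)
Middle values: 84 and 86
Median = (84+86)/2 = 85.0000

Median = 85.0000


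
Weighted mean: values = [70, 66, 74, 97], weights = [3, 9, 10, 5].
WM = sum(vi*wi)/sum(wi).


Numerator = 70*3 + 66*9 + 74*10 + 97*5 = 2029
Denominator = 3 + 9 + 10 + 5 = 27
WM = 2029/27 = 75.1481

WM = 75.1481


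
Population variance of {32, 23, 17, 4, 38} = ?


Mean = 22.8000
Squared deviations: 84.6400, 0.0400, 33.6400, 353.4400, 231.0400
Sum = 702.8000
Variance = 702.8000/5 = 140.5600

Variance = 140.5600


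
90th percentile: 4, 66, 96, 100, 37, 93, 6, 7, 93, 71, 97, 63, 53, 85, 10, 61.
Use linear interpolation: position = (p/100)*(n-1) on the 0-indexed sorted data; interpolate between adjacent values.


Sorted: 4, 6, 7, 10, 37, 53, 61, 63, 66, 71, 85, 93, 93, 96, 97, 100
n = 16
Index = 90/100 * 15 = 13.5000
Lower = data[13] = 96, Upper = data[14] = 97
P90 = 96 + 0.5000*(1) = 96.5000

P90 = 96.5000


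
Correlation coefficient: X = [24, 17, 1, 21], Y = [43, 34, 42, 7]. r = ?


Mean X = 15.7500, Mean Y = 31.5000
SD X = 8.870597, SD Y = 14.568802
Cov = -46.375000
r = -46.375000/(8.870597*14.568802) = -0.3588

r = -0.3588


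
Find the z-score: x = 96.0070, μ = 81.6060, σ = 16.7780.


z = (96.0070 - 81.6060)/16.7780
= 14.4010/16.7780
= 0.8583

z = 0.8583


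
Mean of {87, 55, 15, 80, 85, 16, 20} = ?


Sum = 87 + 55 + 15 + 80 + 85 + 16 + 20 = 358
n = 7
Mean = 358/7 = 51.1429

Mean = 51.1429


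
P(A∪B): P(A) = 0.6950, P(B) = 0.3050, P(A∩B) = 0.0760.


P(A∪B) = 0.6950 + 0.3050 - 0.0760
= 1.0000 - 0.0760
= 0.9240

P(A∪B) = 0.9240


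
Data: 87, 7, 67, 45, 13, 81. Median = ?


Sorted: 7, 13, 45, 67, 81, 87
n = 6 (even)
Middle values: 45 and 67
Median = (45+67)/2 = 56.0000

Median = 56.0000


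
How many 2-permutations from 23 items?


P(23,2) = 23!/21!
= 25852016738884976640000/51090942171709440000
= 506

P(23,2) = 506


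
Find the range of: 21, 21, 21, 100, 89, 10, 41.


Max = 100, Min = 10
Range = 100 - 10 = 90

Range = 90


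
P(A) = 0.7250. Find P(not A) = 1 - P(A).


P(not A) = 1 - 0.7250 = 0.2750

P(not A) = 0.2750


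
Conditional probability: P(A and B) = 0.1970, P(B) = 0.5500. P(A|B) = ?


P(A|B) = 0.1970/0.5500 = 0.3582

P(A|B) = 0.3582


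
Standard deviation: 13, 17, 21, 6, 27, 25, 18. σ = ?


Mean = 18.1429
Variance = 44.1224
SD = sqrt(44.1224) = 6.6425

SD = 6.6425


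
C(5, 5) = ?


C(5,5) = 5!/(5! × 0!)
= 120/(120 × 1)
= 1

C(5,5) = 1


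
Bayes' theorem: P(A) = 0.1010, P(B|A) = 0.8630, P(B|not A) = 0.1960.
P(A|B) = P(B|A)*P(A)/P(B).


P(B) = P(B|A)*P(A) + P(B|A')*P(A')
= 0.8630*0.1010 + 0.1960*0.8990
= 0.087163 + 0.176204 = 0.263367
P(A|B) = 0.087163/0.263367 = 0.3310

P(A|B) = 0.3310


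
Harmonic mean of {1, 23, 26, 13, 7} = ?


Sum of reciprocals = 1/1 + 1/23 + 1/26 + 1/13 + 1/7 = 1.301720
HM = 5/1.301720 = 3.8411

HM = 3.8411


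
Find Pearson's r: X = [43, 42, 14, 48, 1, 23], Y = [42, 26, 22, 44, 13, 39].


Mean X = 28.5000, Mean Y = 31.0000
SD X = 17.173138, SD Y = 11.430952
Cov = 154.500000
r = 154.500000/(17.173138*11.430952) = 0.7870

r = 0.7870


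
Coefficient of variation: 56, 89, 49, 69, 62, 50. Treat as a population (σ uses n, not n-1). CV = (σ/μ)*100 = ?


Mean = 62.5000
SD = 13.6961
CV = (13.6961/62.5000)*100 = 21.9138%

CV = 21.9138%


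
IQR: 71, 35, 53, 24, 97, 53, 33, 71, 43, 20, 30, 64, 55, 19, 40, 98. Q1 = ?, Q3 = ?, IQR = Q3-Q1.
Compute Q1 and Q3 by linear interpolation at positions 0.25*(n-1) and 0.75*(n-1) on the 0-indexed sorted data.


Sorted: 19, 20, 24, 30, 33, 35, 40, 43, 53, 53, 55, 64, 71, 71, 97, 98
Q1 (25th %ile) = 32.2500
Q3 (75th %ile) = 65.7500
IQR = 65.7500 - 32.2500 = 33.5000

IQR = 33.5000


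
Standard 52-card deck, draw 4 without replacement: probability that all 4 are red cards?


P(all red cards) = (26/52) × (25/51) × (24/50) × (23/49)
= 0.0552

P = 0.0552


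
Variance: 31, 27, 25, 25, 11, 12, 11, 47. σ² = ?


Mean = 23.6250
Squared deviations: 54.3906, 11.3906, 1.8906, 1.8906, 159.3906, 135.1406, 159.3906, 546.3906
Sum = 1069.8750
Variance = 1069.8750/8 = 133.7344

Variance = 133.7344


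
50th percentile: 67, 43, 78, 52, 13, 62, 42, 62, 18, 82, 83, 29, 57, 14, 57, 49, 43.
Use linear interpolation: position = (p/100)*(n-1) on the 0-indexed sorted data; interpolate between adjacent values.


Sorted: 13, 14, 18, 29, 42, 43, 43, 49, 52, 57, 57, 62, 62, 67, 78, 82, 83
n = 17
Index = 50/100 * 16 = 8.0000
Lower = data[8] = 52, Upper = data[9] = 57
P50 = 52 + 0*(5) = 52.0000

P50 = 52.0000


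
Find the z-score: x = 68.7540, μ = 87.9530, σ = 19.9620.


z = (68.7540 - 87.9530)/19.9620
= -19.1990/19.9620
= -0.9618

z = -0.9618


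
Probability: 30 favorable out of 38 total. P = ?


P = 30/38 = 0.7895

P = 0.7895


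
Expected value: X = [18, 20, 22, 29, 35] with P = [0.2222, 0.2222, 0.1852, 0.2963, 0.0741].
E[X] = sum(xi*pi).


E[X] = 18*0.2222 + 20*0.2222 + 22*0.1852 + 29*0.2963 + 35*0.0741
= 3.9996 + 4.4440 + 4.0744 + 8.5927 + 2.5935
= 23.7042

E[X] = 23.7042


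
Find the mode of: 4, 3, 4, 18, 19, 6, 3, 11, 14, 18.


Frequencies: 3:2, 4:2, 6:1, 11:1, 14:1, 18:2, 19:1
Max frequency = 2
Mode = 3, 4, 18

Mode = 3, 4, 18


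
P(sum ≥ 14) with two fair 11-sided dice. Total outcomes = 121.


Total outcomes = 11×11 = 121
Favorable (sum ≥ 14): 45
P = 45/121 = 0.3719

P = 0.3719


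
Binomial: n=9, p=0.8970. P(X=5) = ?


C(9,5) = 126
p^5 = 0.580714
(1-p)^4 = 0.000113
P = 126 * 0.580714 * 0.000113 = 0.0082

P(X=5) = 0.0082


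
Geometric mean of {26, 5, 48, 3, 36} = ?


Product = 26 × 5 × 48 × 3 × 36 = 673920
GM = 673920^(1/5) = 14.6461

GM = 14.6461


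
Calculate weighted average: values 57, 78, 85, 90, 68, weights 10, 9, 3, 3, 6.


Numerator = 57*10 + 78*9 + 85*3 + 90*3 + 68*6 = 2205
Denominator = 10 + 9 + 3 + 3 + 6 = 31
WM = 2205/31 = 71.1290

WM = 71.1290


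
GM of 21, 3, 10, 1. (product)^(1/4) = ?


Product = 21 × 3 × 10 × 1 = 630
GM = 630^(1/4) = 5.0100

GM = 5.0100


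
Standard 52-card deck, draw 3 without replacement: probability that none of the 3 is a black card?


P(no black cards) = (26/52) × (25/51) × (24/50)
= 0.1176

P = 0.1176


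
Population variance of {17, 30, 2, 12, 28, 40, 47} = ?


Mean = 25.1429
Squared deviations: 66.3061, 23.5918, 535.5918, 172.7347, 8.1633, 220.7347, 477.7347
Sum = 1504.8571
Variance = 1504.8571/7 = 214.9796

Variance = 214.9796


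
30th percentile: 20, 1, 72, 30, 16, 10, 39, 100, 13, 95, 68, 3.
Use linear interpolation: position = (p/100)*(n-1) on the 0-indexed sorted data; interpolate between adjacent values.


Sorted: 1, 3, 10, 13, 16, 20, 30, 39, 68, 72, 95, 100
n = 12
Index = 30/100 * 11 = 3.3000
Lower = data[3] = 13, Upper = data[4] = 16
P30 = 13 + 0.3000*(3) = 13.9000

P30 = 13.9000


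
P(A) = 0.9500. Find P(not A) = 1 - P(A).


P(not A) = 1 - 0.9500 = 0.0500

P(not A) = 0.0500


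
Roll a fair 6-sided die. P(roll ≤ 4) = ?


Favorable outcomes (roll ≤ 4): 4
Total outcomes = 6
P = 4/6 = 0.6667

P = 0.6667


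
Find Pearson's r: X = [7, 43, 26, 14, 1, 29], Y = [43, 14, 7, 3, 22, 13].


Mean X = 20.0000, Mean Y = 17.0000
SD X = 14.212670, SD Y = 13.051181
Cov = -85.666667
r = -85.666667/(14.212670*13.051181) = -0.4618

r = -0.4618


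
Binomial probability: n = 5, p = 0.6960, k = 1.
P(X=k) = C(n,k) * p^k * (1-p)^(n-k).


C(5,1) = 5
p^1 = 0.696000
(1-p)^4 = 0.008541
P = 5 * 0.696000 * 0.008541 = 0.0297

P(X=1) = 0.0297


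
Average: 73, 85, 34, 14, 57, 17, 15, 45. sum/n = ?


Sum = 73 + 85 + 34 + 14 + 57 + 17 + 15 + 45 = 340
n = 8
Mean = 340/8 = 42.5000

Mean = 42.5000


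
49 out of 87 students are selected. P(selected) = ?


P = 49/87 = 0.5632

P = 0.5632


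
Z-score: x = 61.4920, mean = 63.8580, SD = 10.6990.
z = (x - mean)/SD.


z = (61.4920 - 63.8580)/10.6990
= -2.3660/10.6990
= -0.2211

z = -0.2211


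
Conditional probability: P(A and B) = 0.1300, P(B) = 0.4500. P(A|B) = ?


P(A|B) = 0.1300/0.4500 = 0.2889

P(A|B) = 0.2889


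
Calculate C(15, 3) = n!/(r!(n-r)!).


C(15,3) = 15!/(3! × 12!)
= 1307674368000/(6 × 479001600)
= 455

C(15,3) = 455


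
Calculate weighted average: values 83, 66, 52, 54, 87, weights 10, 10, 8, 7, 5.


Numerator = 83*10 + 66*10 + 52*8 + 54*7 + 87*5 = 2719
Denominator = 10 + 10 + 8 + 7 + 5 = 40
WM = 2719/40 = 67.9750

WM = 67.9750


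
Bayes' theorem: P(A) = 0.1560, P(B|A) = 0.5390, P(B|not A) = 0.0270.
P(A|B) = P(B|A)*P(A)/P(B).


P(B) = P(B|A)*P(A) + P(B|A')*P(A')
= 0.5390*0.1560 + 0.0270*0.8440
= 0.084084 + 0.022788 = 0.106872
P(A|B) = 0.084084/0.106872 = 0.7868

P(A|B) = 0.7868


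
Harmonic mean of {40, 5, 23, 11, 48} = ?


Sum of reciprocals = 1/40 + 1/5 + 1/23 + 1/11 + 1/48 = 0.380221
HM = 5/0.380221 = 13.1503

HM = 13.1503


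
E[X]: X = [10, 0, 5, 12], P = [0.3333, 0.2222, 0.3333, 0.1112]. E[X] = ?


E[X] = 10*0.3333 + 0*0.2222 + 5*0.3333 + 12*0.1112
= 3.3330 + 0 + 1.6665 + 1.3344
= 6.3339

E[X] = 6.3339


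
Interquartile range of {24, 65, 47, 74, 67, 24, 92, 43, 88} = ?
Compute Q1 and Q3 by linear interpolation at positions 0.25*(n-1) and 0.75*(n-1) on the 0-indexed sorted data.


Sorted: 24, 24, 43, 47, 65, 67, 74, 88, 92
Q1 (25th %ile) = 43.0000
Q3 (75th %ile) = 74.0000
IQR = 74.0000 - 43.0000 = 31.0000

IQR = 31.0000


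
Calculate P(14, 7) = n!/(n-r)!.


P(14,7) = 14!/7!
= 87178291200/5040
= 17297280

P(14,7) = 17297280


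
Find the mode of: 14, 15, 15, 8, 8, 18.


Frequencies: 8:2, 14:1, 15:2, 18:1
Max frequency = 2
Mode = 8, 15

Mode = 8, 15


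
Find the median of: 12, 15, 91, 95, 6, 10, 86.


Sorted: 6, 10, 12, 15, 86, 91, 95
n = 7 (odd)
Middle value = 15

Median = 15


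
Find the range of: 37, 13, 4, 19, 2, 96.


Max = 96, Min = 2
Range = 96 - 2 = 94

Range = 94


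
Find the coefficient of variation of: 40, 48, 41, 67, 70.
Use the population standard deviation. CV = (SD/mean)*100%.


Mean = 53.2000
SD = 12.8281
CV = (12.8281/53.2000)*100 = 24.1130%

CV = 24.1130%


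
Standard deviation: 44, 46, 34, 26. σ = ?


Mean = 37.5000
Variance = 64.7500
SD = sqrt(64.7500) = 8.0467

SD = 8.0467


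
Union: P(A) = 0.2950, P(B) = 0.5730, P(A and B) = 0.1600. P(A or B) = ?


P(A∪B) = 0.2950 + 0.5730 - 0.1600
= 0.8680 - 0.1600
= 0.7080

P(A∪B) = 0.7080


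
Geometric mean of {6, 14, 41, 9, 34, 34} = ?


Product = 6 × 14 × 41 × 9 × 34 × 34 = 35831376
GM = 35831376^(1/6) = 18.1570

GM = 18.1570


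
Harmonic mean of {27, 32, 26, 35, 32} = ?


Sum of reciprocals = 1/27 + 1/32 + 1/26 + 1/35 + 1/32 = 0.166570
HM = 5/0.166570 = 30.0174

HM = 30.0174


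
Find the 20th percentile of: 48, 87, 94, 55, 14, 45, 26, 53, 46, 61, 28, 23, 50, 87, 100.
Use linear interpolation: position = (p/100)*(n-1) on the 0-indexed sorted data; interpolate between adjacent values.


Sorted: 14, 23, 26, 28, 45, 46, 48, 50, 53, 55, 61, 87, 87, 94, 100
n = 15
Index = 20/100 * 14 = 2.8000
Lower = data[2] = 26, Upper = data[3] = 28
P20 = 26 + 0.8000*(2) = 27.6000

P20 = 27.6000


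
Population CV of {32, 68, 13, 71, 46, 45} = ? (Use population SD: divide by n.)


Mean = 45.8333
SD = 19.9785
CV = (19.9785/45.8333)*100 = 43.5894%

CV = 43.5894%


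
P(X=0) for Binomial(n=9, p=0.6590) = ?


C(9,0) = 1
p^0 = 1.000000
(1-p)^9 = 6.234325e-05
P = 1 * 1.000000 * 6.234325e-05 = 6.2343e-05

P(X=0) = 6.2343e-05


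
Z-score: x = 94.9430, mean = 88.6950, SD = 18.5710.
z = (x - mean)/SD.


z = (94.9430 - 88.6950)/18.5710
= 6.2480/18.5710
= 0.3364

z = 0.3364


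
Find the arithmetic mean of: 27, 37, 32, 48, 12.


Sum = 27 + 37 + 32 + 48 + 12 = 156
n = 5
Mean = 156/5 = 31.2000

Mean = 31.2000


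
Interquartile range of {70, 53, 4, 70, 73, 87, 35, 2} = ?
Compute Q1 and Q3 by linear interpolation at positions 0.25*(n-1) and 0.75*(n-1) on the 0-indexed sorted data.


Sorted: 2, 4, 35, 53, 70, 70, 73, 87
Q1 (25th %ile) = 27.2500
Q3 (75th %ile) = 70.7500
IQR = 70.7500 - 27.2500 = 43.5000

IQR = 43.5000


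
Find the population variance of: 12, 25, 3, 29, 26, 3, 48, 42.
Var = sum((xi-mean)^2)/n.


Mean = 23.5000
Squared deviations: 132.2500, 2.2500, 420.2500, 30.2500, 6.2500, 420.2500, 600.2500, 342.2500
Sum = 1954.0000
Variance = 1954.0000/8 = 244.2500

Variance = 244.2500


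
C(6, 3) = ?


C(6,3) = 6!/(3! × 3!)
= 720/(6 × 6)
= 20

C(6,3) = 20


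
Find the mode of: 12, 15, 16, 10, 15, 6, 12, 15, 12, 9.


Frequencies: 6:1, 9:1, 10:1, 12:3, 15:3, 16:1
Max frequency = 3
Mode = 12, 15

Mode = 12, 15


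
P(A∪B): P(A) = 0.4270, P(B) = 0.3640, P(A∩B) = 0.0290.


P(A∪B) = 0.4270 + 0.3640 - 0.0290
= 0.7910 - 0.0290
= 0.7620

P(A∪B) = 0.7620


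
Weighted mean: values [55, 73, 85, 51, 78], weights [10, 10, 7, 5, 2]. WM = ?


Numerator = 55*10 + 73*10 + 85*7 + 51*5 + 78*2 = 2286
Denominator = 10 + 10 + 7 + 5 + 2 = 34
WM = 2286/34 = 67.2353

WM = 67.2353


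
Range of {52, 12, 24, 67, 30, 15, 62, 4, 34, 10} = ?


Max = 67, Min = 4
Range = 67 - 4 = 63

Range = 63


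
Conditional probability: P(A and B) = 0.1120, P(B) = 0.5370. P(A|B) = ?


P(A|B) = 0.1120/0.5370 = 0.2086

P(A|B) = 0.2086


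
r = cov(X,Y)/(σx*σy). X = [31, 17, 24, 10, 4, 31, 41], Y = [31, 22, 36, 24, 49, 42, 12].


Mean X = 22.5714, Mean Y = 30.8571
SD X = 12.057684, SD Y = 11.716028
Cov = -63.775510
r = -63.775510/(12.057684*11.716028) = -0.4514

r = -0.4514


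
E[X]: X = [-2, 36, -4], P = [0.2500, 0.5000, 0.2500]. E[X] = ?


E[X] = -2*0.2500 + 36*0.5000 - 4*0.2500
= -0.5000 + 18.0000 - 1.0000
= 16.5000

E[X] = 16.5000


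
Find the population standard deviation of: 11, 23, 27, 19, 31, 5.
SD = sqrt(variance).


Mean = 19.3333
Variance = 80.5556
SD = sqrt(80.5556) = 8.9753

SD = 8.9753


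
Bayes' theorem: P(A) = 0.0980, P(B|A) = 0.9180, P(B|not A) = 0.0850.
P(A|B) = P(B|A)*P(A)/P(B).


P(B) = P(B|A)*P(A) + P(B|A')*P(A')
= 0.9180*0.0980 + 0.0850*0.9020
= 0.089964 + 0.076670 = 0.166634
P(A|B) = 0.089964/0.166634 = 0.5399

P(A|B) = 0.5399


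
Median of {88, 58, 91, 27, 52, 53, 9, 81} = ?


Sorted: 9, 27, 52, 53, 58, 81, 88, 91
n = 8 (even)
Middle values: 53 and 58
Median = (53+58)/2 = 55.5000

Median = 55.5000


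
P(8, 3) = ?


P(8,3) = 8!/5!
= 40320/120
= 336

P(8,3) = 336


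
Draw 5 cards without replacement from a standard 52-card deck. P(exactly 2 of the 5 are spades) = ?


Hypergeometric: P(X=2) = C(13,2)·C(39,3) / C(52,5)
= 78 × 9139 / 2598960
= 712842/2598960 = 0.2743

P = 0.2743


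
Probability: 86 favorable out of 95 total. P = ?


P = 86/95 = 0.9053

P = 0.9053


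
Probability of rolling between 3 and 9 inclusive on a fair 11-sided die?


Favorable outcomes (3 ≤ roll ≤ 9): 7
Total outcomes = 11
P = 7/11 = 0.6364

P = 0.6364


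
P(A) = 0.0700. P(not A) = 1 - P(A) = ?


P(not A) = 1 - 0.0700 = 0.9300

P(not A) = 0.9300


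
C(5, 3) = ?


C(5,3) = 5!/(3! × 2!)
= 120/(6 × 2)
= 10

C(5,3) = 10


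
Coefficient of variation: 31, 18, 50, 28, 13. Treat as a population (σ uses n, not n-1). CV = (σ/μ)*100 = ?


Mean = 28.0000
SD = 12.7906
CV = (12.7906/28.0000)*100 = 45.6808%

CV = 45.6808%


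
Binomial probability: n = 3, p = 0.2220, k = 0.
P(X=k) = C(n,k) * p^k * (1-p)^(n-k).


C(3,0) = 1
p^0 = 1.000000
(1-p)^3 = 0.470911
P = 1 * 1.000000 * 0.470911 = 0.4709

P(X=0) = 0.4709


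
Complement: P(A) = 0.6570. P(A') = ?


P(not A) = 1 - 0.6570 = 0.3430

P(not A) = 0.3430


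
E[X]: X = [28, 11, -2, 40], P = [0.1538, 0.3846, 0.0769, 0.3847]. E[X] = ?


E[X] = 28*0.1538 + 11*0.3846 - 2*0.0769 + 40*0.3847
= 4.3064 + 4.2306 - 0.1538 + 15.3880
= 23.7712

E[X] = 23.7712


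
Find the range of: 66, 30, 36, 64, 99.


Max = 99, Min = 30
Range = 99 - 30 = 69

Range = 69


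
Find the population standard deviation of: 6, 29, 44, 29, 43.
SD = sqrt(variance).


Mean = 30.2000
Variance = 188.5600
SD = sqrt(188.5600) = 13.7317

SD = 13.7317


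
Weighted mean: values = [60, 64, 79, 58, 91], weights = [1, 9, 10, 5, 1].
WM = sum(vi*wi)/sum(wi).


Numerator = 60*1 + 64*9 + 79*10 + 58*5 + 91*1 = 1807
Denominator = 1 + 9 + 10 + 5 + 1 = 26
WM = 1807/26 = 69.5000

WM = 69.5000


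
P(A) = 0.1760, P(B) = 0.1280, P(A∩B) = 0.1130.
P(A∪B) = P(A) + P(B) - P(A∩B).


P(A∪B) = 0.1760 + 0.1280 - 0.1130
= 0.3040 - 0.1130
= 0.1910

P(A∪B) = 0.1910


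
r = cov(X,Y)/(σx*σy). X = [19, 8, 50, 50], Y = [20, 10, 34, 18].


Mean X = 31.7500, Mean Y = 20.5000
SD X = 18.659783, SD Y = 8.645808
Cov = 114.125000
r = 114.125000/(18.659783*8.645808) = 0.7074

r = 0.7074
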